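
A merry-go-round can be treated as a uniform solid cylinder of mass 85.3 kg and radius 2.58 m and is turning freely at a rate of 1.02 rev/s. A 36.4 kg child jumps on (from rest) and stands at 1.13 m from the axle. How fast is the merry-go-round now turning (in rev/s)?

ω_f ≈ 0.877 rev/s

The added mass arrives with no angular momentum about the axle, and any external torque about the axle is negligible, so the system's angular momentum is conserved.
I_p = ½(85.3)(2.58)² = 283.9 kg·m².
Added inertia Σmr² = (36.4)(1.13)² = 46.48 kg·m²; I_f = 283.9 + 46.48 = 330.4 kg·m².
ω_f = I_p ω_i / I_f = (283.9)(1.02) / 330.4 = 0.8765 rev/s.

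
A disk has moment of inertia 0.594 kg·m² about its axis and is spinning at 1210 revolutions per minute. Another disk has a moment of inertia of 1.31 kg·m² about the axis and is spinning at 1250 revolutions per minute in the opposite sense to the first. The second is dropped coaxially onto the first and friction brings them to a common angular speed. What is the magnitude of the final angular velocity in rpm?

|ω_f| ≈ 483 rpm

No external torque acts about the common axis, so total angular momentum is conserved.
Taking A's sense as positive: L = (0.5940)(1210) − (1.310)(1250) = -918.8 kg·m²·rpm.
Combined I = 0.5940 + 1.310 = 1.904 kg·m².
ω_f = L / I = -918.8 / 1.904 = -482.5 rpm.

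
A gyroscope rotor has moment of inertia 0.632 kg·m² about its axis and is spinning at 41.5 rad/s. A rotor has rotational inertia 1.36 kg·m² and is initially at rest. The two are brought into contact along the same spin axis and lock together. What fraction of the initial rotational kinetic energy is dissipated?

fraction ≈ 0.683

The coupling torques are internal; angular momentum about the shared axis is conserved.
Taking A's sense as positive: L = (0.6320)(41.5) = 26.23 kg·m²·rad/s.
Combined I = 0.6320 + 1.360 = 1.992 kg·m².
ω_f = L / I = 26.23 / 1.992 = 13.17 rad/s.
KE_i = ½ΣIω² = 544.2 J; KE_f = ½(1.992)(13.17)² = 172.7 J.
Fraction dissipated = (KE_i − KE_f)/KE_i = 0.6827.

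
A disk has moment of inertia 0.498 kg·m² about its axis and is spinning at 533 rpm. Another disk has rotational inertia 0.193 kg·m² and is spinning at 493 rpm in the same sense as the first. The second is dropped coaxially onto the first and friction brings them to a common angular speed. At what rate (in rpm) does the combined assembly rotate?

|ω_f| ≈ 522 rpm

No external torque acts about the common axis, so total angular momentum is conserved.
Taking A's sense as positive: L = (0.4980)(533) + (0.1930)(493) = 360.6 kg·m²·rpm.
Combined I = 0.4980 + 0.1930 = 0.6910 kg·m².
ω_f = L / I = 360.6 / 0.6910 = 521.8 rpm.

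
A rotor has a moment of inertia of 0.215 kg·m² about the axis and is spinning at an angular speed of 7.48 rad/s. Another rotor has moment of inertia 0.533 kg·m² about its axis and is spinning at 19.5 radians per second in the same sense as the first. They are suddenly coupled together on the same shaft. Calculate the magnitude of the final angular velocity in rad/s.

|ω_f| ≈ 16.0 rad/s

No external torque acts about the common axis, so total angular momentum is conserved.
Taking A's sense as positive: L = (0.2150)(7.48) + (0.5330)(19.5) = 12.00 kg·m²·rad/s.
Combined I = 0.2150 + 0.5330 = 0.7480 kg·m².
ω_f = L / I = 12.00 / 0.7480 = 16.05 rad/s.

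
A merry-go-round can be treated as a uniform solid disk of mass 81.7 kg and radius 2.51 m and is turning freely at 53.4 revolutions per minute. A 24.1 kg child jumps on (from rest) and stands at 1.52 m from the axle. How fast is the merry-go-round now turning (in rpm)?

ω_f ≈ 43.9 rpm

No external torque acts about the axle; L_before = L_after.
I_p = ½(81.7)(2.51)² = 257.4 kg·m².
Added inertia Σmr² = (24.1)(1.52)² = 55.68 kg·m²; I_f = 257.4 + 55.68 = 313.0 kg·m².
ω_f = I_p ω_i / I_f = (257.4)(53.4) / 313.0 = 43.90 rpm.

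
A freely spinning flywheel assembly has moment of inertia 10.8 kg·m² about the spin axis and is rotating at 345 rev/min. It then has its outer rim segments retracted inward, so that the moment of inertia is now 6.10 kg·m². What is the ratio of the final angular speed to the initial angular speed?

No external torque acts about the spin axis, so angular momentum is conserved.
ω₂/ω₁ = I₁/I₂ = 10.80 / 6.100 = 1.770.

ω₂/ω₁ ≈ 1.77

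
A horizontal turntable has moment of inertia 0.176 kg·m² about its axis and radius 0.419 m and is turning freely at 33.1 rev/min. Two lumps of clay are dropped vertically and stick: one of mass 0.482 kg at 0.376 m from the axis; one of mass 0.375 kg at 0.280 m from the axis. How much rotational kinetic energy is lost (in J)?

energy lost ≈ 0.377 J

The added mass arrives with no angular momentum about the axis, and any external torque about the axis is negligible, so the system's angular momentum is conserved.
Added inertia Σmr² = (0.482)(0.376)² + (0.375)(0.280)² = 0.09754 kg·m²; I_f = 0.1760 + 0.09754 = 0.2735 kg·m².
ω_f = I_p ω_i / I_f = (0.1760)(33.1) / 0.2735 = 21.30 rpm.
KE_i = ½(0.1760)(3.466 rad/s)² = 1.057 J; KE_f = ½(0.2735)(2.230)² = 0.6803 J.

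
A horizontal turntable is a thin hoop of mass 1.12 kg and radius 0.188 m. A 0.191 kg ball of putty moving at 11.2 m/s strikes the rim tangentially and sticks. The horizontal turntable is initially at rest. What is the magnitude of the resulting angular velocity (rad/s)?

About the axle the impulsive forces during the collision are internal, so angular momentum about that axis is conserved.
I_p = (1.12)(0.188)² = 0.03959 kg·m². Taking the sense of the ball of putty's angular momentum as positive, L_{ball} = m v R = (0.191)(11.2)(0.188) = 0.4022 kg·m²/s.
L_i = 0 + 0.4022 = 0.4022 kg·m²/s.
After sticking, I_f = I_p + m R² = 0.03959 + (0.191)(0.188)² = 0.04634 kg·m².
ω_f = L_i / I_f = 0.4022 / 0.04634 = 8.679 rad/s.

|ω_f| ≈ 8.68 rad/s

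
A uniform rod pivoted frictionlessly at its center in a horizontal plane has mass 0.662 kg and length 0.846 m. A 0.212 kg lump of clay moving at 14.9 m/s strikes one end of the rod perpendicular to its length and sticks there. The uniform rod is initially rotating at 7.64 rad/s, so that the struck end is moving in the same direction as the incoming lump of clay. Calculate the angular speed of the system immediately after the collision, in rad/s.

About the pivot the impulsive forces during the collision are internal, so angular momentum about that axis is conserved.
I_p = (1/12)(0.662)(0.846)² = 0.03948 kg·m². Taking the sense of the lump of clay's angular momentum as positive, L_{lump} = m v R = (0.212)(14.9)(0.846/2) = 1.336 kg·m²/s.
L_i = +I_p ω_p + m v R = +(0.03948)(7.64) + 1.336 = 1.638 kg·m²/s.
After sticking, I_f = I_p + m R² = 0.03948 + (0.212)(0.846/2)² = 0.07742 kg·m².
ω_f = L_i / I_f = 1.638 / 0.07742 = 21.16 rad/s.

|ω_f| ≈ 21.2 rad/s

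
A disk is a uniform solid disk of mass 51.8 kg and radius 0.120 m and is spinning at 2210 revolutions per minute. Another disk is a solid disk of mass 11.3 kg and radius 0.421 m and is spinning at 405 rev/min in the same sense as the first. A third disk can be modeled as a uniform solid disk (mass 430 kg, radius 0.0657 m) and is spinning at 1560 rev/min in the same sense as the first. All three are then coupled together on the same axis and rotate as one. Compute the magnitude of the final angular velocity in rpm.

|ω_f| ≈ 1160 rpm

The coupling torques are internal; angular momentum about the shared axis is conserved.
Moments of inertia: I_A = ½(51.8)(0.120)² = 0.3730 kg·m²; I_B = ½(11.3)(0.421)² = 1.001 kg·m²; I_C = ½(430)(0.0657)² = 0.9280 kg·m².
Taking A's sense as positive: L = (0.3730)(2210) + (1.001)(405) + (0.9280)(1560) = 2678 kg·m²·rpm.
Combined I = 0.3730 + 1.001 + 0.9280 = 2.302 kg·m².
ω_f = L / I = 2678 / 2.302 = 1163 rpm.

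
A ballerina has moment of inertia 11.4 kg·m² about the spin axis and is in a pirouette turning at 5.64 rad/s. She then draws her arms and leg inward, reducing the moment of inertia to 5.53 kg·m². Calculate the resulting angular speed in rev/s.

Angular momentum about the spin axis is conserved since the torque about it is zero.
ω₂ = I₁ω₁ / I₂ = (11.40)(5.64 rad/s) / (5.530) = 11.63 rad/s = 1.850 rev/s.

ω₂ ≈ 1.85 rev/s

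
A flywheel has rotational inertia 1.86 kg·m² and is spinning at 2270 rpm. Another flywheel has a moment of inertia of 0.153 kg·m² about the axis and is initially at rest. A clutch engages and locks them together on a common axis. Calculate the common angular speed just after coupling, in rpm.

The coupling torques are internal; angular momentum about the shared axis is conserved.
Taking A's sense as positive: L = (1.860)(2270) = 4222 kg·m²·rpm.
Combined I = 1.860 + 0.1530 = 2.013 kg·m².
ω_f = L / I = 4222 / 2.013 = 2097 rpm.

|ω_f| ≈ 2100 rpm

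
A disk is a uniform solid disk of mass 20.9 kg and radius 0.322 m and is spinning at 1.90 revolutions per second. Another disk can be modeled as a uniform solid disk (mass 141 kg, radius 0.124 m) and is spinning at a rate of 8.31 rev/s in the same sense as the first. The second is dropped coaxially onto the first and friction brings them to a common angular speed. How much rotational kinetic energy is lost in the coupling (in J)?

ΔKE lost ≈ 439 J

The coupling torques are internal; angular momentum about the shared axis is conserved.
Moments of inertia: I_A = ½(20.9)(0.322)² = 1.083 kg·m²; I_B = ½(141)(0.124)² = 1.084 kg·m².
Taking A's sense as positive: L = (1.083)(1.90) + (1.084)(8.31) = 11.07 kg·m²·rev/s.
Combined I = 1.083 + 1.084 = 2.168 kg·m².
ω_f = L / I = 11.07 / 2.168 = 5.106 rev/s.
KE_i = ½ΣIω² = 1555 J; KE_f = ½(2.168)(32.08)² = 1115 J.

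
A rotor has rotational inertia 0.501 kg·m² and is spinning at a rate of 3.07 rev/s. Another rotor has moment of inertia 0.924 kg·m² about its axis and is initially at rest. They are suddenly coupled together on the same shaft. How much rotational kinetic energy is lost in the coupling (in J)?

The coupling torques are internal; angular momentum about the shared axis is conserved.
Taking A's sense as positive: L = (0.5010)(3.07) = 1.538 kg·m²·rev/s.
Combined I = 0.5010 + 0.9240 = 1.425 kg·m².
ω_f = L / I = 1.538 / 1.425 = 1.079 rev/s.
KE_i = ½ΣIω² = 93.21 J; KE_f = ½(1.425)(6.782)² = 32.77 J.

ΔKE lost ≈ 60.4 J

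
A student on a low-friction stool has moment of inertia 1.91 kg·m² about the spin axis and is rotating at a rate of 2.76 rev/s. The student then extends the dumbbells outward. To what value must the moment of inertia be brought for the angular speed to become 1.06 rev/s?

No external torque acts about the spin axis, so angular momentum is conserved.
I₂ = I₁ω₁ / ω₂ = (1.91)(2.76) / (1.06) = 4.973 kg·m².

I₂ ≈ 4.97 kg·m²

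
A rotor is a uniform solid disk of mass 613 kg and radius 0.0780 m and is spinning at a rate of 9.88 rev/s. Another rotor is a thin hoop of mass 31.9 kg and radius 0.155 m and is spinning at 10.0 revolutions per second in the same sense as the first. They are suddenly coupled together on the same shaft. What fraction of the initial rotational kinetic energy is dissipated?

The coupling torques are internal; angular momentum about the shared axis is conserved.
Moments of inertia: I_A = ½(613)(0.0780)² = 1.865 kg·m²; I_B = (31.9)(0.155)² = 0.7664 kg·m².
Taking A's sense as positive: L = (1.865)(9.88) + (0.7664)(10.0) = 26.09 kg·m²·rev/s.
Combined I = 1.865 + 0.7664 = 2.631 kg·m².
ω_f = L / I = 26.09 / 2.631 = 9.915 rev/s.
KE_i = ½ΣIω² = 5106 J; KE_f = ½(2.631)(62.30)² = 5106 J.
Fraction dissipated = (KE_i − KE_f)/KE_i = 3.024e-05.

fraction ≈ 3.02e-05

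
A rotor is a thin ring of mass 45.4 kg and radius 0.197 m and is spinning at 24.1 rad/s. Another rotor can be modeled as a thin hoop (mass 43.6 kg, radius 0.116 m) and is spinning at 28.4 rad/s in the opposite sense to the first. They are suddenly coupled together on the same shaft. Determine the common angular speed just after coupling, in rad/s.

|ω_f| ≈ 11.0 rad/s

No external torque acts about the common axis, so total angular momentum is conserved.
Moments of inertia: I_A = (45.4)(0.197)² = 1.762 kg·m²; I_B = (43.6)(0.116)² = 0.5867 kg·m².
Taking A's sense as positive: L = (1.762)(24.1) − (0.5867)(28.4) = 25.80 kg·m²·rad/s.
Combined I = 1.762 + 0.5867 = 2.349 kg·m².
ω_f = L / I = 25.80 / 2.349 = 10.99 rad/s.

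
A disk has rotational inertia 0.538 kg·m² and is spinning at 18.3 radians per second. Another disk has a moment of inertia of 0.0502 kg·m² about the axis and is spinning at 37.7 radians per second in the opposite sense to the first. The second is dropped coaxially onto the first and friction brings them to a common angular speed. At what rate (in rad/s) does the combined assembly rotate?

|ω_f| ≈ 13.5 rad/s

No external torque acts about the common axis, so total angular momentum is conserved.
Taking A's sense as positive: L = (0.5380)(18.3) − (0.05020)(37.7) = 7.953 kg·m²·rad/s.
Combined I = 0.5380 + 0.05020 = 0.5882 kg·m².
ω_f = L / I = 7.953 / 0.5882 = 13.52 rad/s.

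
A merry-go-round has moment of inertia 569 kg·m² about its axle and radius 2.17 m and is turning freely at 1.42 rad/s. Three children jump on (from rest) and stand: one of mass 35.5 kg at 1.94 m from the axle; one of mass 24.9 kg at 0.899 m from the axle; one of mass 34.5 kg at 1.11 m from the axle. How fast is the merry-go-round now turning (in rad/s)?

ω_f ≈ 1.06 rad/s

No external torque acts about the axle; L_before = L_after.
Added inertia Σmr² = (35.5)(1.94)² + (24.9)(0.899)² + (34.5)(1.11)² = 196.2 kg·m²; I_f = 569.0 + 196.2 = 765.2 kg·m².
ω_f = I_p ω_i / I_f = (569.0)(1.42) / 765.2 = 1.056 rad/s.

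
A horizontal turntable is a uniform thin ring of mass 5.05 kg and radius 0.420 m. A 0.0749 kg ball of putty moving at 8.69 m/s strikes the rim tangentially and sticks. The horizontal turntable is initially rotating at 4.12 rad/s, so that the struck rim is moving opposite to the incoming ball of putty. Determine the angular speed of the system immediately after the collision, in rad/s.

|ω_f| ≈ 3.76 rad/s

About the axle the impulsive forces during the collision are internal, so angular momentum about that axis is conserved.
I_p = (5.05)(0.420)² = 0.8908 kg·m². Taking the sense of the ball of putty's angular momentum as positive, L_{ball} = m v R = (0.0749)(8.69)(0.420) = 0.2734 kg·m²/s.
L_i = −I_p ω_p + m v R = −(0.8908)(4.12) + 0.2734 = -3.397 kg·m²/s.
After sticking, I_f = I_p + m R² = 0.8908 + (0.0749)(0.420)² = 0.9040 kg·m².
ω_f = L_i / I_f = -3.397 / 0.9040 = -3.757 rad/s.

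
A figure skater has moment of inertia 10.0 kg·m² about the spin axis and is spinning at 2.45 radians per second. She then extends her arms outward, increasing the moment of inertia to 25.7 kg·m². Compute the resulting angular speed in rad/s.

ω₂ ≈ 0.953 rad/s

Angular momentum about the spin axis is conserved since the torque about it is zero.
ω₂ = I₁ω₁ / I₂ = (10.00)(2.45 rad/s) / (25.70) = 0.9533 rad/s.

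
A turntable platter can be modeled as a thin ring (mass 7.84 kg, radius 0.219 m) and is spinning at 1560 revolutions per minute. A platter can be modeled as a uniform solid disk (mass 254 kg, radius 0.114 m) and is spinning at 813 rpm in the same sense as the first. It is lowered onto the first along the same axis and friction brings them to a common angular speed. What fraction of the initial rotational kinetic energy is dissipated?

The coupling torques are internal; angular momentum about the shared axis is conserved.
Moments of inertia: I_A = (7.84)(0.219)² = 0.3760 kg·m²; I_B = ½(254)(0.114)² = 1.650 kg·m².
Taking A's sense as positive: L = (0.3760)(1560) + (1.650)(813) = 1928 kg·m²·rpm.
Combined I = 0.3760 + 1.650 = 2.027 kg·m².
ω_f = L / I = 1928 / 2.027 = 951.6 rpm.
KE_i = ½ΣIω² = 11000 J; KE_f = ½(2.027)(99.65)² = 10060 J.
Fraction dissipated = (KE_i − KE_f)/KE_i = 0.08519.

fraction ≈ 0.0852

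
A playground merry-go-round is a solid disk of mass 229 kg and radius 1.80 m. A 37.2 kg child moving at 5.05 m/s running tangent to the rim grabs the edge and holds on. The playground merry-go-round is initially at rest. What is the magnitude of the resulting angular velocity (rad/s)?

About the axle the impulsive forces during the collision are internal, so angular momentum about that axis is conserved.
I_p = ½(229)(1.80)² = 371.0 kg·m². Taking the sense of the child's angular momentum as positive, L_{child} = m v R = (37.2)(5.05)(1.80) = 338.1 kg·m²/s.
L_i = 0 + 338.1 = 338.1 kg·m²/s.
After sticking, I_f = I_p + m R² = 371.0 + (37.2)(1.80)² = 491.5 kg·m².
ω_f = L_i / I_f = 338.1 / 491.5 = 0.6880 rad/s.

|ω_f| ≈ 0.688 rad/s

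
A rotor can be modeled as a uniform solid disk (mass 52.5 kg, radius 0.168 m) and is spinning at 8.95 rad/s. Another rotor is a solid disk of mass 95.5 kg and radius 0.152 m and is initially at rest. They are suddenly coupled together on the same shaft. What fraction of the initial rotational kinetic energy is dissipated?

fraction ≈ 0.598

No external torque acts about the common axis, so total angular momentum is conserved.
Moments of inertia: I_A = ½(52.5)(0.168)² = 0.7409 kg·m²; I_B = ½(95.5)(0.152)² = 1.103 kg·m².
Taking A's sense as positive: L = (0.7409)(8.95) = 6.631 kg·m²·rad/s.
Combined I = 0.7409 + 1.103 = 1.844 kg·m².
ω_f = L / I = 6.631 / 1.844 = 3.596 rad/s.
KE_i = ½ΣIω² = 29.67 J; KE_f = ½(1.844)(3.596)² = 11.92 J.
Fraction dissipated = (KE_i − KE_f)/KE_i = 0.5982.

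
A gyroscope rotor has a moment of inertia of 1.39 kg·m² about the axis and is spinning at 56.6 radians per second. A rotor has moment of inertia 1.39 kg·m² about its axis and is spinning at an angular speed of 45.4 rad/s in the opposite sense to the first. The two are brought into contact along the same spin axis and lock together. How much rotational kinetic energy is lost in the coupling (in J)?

No external torque acts about the common axis, so total angular momentum is conserved.
Taking A's sense as positive: L = (1.390)(56.6) − (1.390)(45.4) = 15.57 kg·m²·rad/s.
Combined I = 1.390 + 1.390 = 2.780 kg·m².
ω_f = L / I = 15.57 / 2.780 = 5.600 rad/s.
KE_i = ½ΣIω² = 3659 J; KE_f = ½(2.780)(5.600)² = 43.59 J.

ΔKE lost ≈ 3620 J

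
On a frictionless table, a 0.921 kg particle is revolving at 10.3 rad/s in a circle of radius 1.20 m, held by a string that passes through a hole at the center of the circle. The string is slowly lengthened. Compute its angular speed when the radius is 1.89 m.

ω₂ ≈ 4.15 rad/s

The constraining force is radial, so m r² ω about the center is conserved.
ω₂ = ω₁ (r₁/r₂)² = (10.3)(1.20/1.89)² = 4.152 rad/s.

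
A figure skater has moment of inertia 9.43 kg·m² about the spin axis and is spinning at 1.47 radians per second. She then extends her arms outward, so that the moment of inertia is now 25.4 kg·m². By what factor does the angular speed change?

No external torque acts about the spin axis, so angular momentum is conserved.
ω₂/ω₁ = I₁/I₂ = 9.430 / 25.40 = 0.3713.

ω₂/ω₁ ≈ 0.371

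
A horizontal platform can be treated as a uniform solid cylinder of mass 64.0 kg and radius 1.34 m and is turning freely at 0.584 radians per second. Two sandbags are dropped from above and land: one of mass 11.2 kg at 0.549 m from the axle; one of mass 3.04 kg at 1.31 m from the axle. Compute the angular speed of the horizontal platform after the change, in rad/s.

ω_f ≈ 0.508 rad/s

The added mass arrives with no angular momentum about the axle, and any external torque about the axle is negligible, so the system's angular momentum is conserved.
I_p = ½(64.0)(1.34)² = 57.46 kg·m².
Added inertia Σmr² = (11.2)(0.549)² + (3.04)(1.31)² = 8.593 kg·m²; I_f = 57.46 + 8.593 = 66.05 kg·m².
ω_f = I_p ω_i / I_f = (57.46)(0.584) / 66.05 = 0.5080 rad/s.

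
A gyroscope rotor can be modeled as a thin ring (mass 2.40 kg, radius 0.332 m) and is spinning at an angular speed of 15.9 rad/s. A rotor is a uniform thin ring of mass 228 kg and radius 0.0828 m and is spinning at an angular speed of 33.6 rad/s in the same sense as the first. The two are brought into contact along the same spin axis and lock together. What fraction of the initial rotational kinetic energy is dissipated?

No external torque acts about the common axis, so total angular momentum is conserved.
Moments of inertia: I_A = (2.40)(0.332)² = 0.2645 kg·m²; I_B = (228)(0.0828)² = 1.563 kg·m².
Taking A's sense as positive: L = (0.2645)(15.9) + (1.563)(33.6) = 56.73 kg·m²·rad/s.
Combined I = 0.2645 + 1.563 = 1.828 kg·m².
ω_f = L / I = 56.73 / 1.828 = 31.04 rad/s.
KE_i = ½ΣIω² = 915.8 J; KE_f = ½(1.828)(31.04)² = 880.4 J.
Fraction dissipated = (KE_i − KE_f)/KE_i = 0.03870.

fraction ≈ 0.0387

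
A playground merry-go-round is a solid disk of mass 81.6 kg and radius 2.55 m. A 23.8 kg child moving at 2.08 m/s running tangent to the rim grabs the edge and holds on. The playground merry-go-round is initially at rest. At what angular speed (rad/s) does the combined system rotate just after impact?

|ω_f| ≈ 0.301 rad/s

The axle reaction passes through the axle and exerts no torque about it; angular momentum about the axle is conserved through the impact.
I_p = ½(81.6)(2.55)² = 265.3 kg·m². Taking the sense of the child's angular momentum as positive, L_{child} = m v R = (23.8)(2.08)(2.55) = 126.2 kg·m²/s.
L_i = 0 + 126.2 = 126.2 kg·m²/s.
After sticking, I_f = I_p + m R² = 265.3 + (23.8)(2.55)² = 420.1 kg·m².
ω_f = L_i / I_f = 126.2 / 420.1 = 0.3005 rad/s.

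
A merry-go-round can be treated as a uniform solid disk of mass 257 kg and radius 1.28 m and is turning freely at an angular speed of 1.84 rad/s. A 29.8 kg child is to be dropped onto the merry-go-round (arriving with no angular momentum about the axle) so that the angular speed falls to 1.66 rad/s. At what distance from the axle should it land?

The added mass arrives with no angular momentum about the axle, and any external torque about the axle is negligible, so the system's angular momentum is conserved.
I_p = ½(257)(1.28)² = 210.5 kg·m².
I_p ω_i = (I_p + m r²) ω_f ⇒ m r² = I_p(ω_i/ω_f − 1) = 210.5(1.84/1.66 − 1) = 22.83 kg·m².
r = √(22.83/29.8) = 0.8753 m.

r ≈ 0.875 m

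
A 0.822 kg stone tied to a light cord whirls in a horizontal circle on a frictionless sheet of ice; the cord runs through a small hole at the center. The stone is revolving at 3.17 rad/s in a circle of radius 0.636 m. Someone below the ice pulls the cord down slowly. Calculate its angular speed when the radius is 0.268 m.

The constraining force is radial, so m r² ω about the center is conserved.
ω₂ = ω₁ (r₁/r₂)² = (3.17)(0.636/0.268)² = 17.85 rad/s.

ω₂ ≈ 17.9 rad/s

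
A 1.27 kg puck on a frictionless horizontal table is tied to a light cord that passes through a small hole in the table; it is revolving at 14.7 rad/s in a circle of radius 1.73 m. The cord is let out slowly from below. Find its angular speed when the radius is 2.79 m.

ω₂ ≈ 5.65 rad/s

The constraining force is radial, so m r² ω about the center is conserved.
ω₂ = ω₁ (r₁/r₂)² = (14.7)(1.73/2.79)² = 5.652 rad/s.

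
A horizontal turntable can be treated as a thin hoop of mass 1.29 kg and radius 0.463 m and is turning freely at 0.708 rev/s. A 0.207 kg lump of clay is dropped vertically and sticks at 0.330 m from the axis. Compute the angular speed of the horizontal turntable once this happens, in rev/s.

The added mass arrives with no angular momentum about the axis, and any external torque about the axis is negligible, so the system's angular momentum is conserved.
I_p = (1.29)(0.463)² = 0.2765 kg·m².
Added inertia Σmr² = (0.207)(0.330)² = 0.02254 kg·m²; I_f = 0.2765 + 0.02254 = 0.2991 kg·m².
ω_f = I_p ω_i / I_f = (0.2765)(0.708) / 0.2991 = 0.6546 rev/s.

ω_f ≈ 0.655 rev/s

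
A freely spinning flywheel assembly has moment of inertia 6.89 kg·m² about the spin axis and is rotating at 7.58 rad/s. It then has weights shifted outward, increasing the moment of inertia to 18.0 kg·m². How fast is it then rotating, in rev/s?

No external torque acts about the spin axis, so angular momentum is conserved.
ω₂ = I₁ω₁ / I₂ = (6.890)(7.58 rad/s) / (18.00) = 2.901 rad/s = 0.4618 rev/s.

ω₂ ≈ 0.462 rev/s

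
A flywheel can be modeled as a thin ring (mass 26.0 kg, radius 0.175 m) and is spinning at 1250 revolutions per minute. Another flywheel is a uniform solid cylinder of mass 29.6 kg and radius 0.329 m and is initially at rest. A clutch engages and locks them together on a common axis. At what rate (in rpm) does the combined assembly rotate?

The coupling torques are internal; angular momentum about the shared axis is conserved.
Moments of inertia: I_A = (26.0)(0.175)² = 0.7962 kg·m²; I_B = ½(29.6)(0.329)² = 1.602 kg·m².
Taking A's sense as positive: L = (0.7962)(1250) = 995.3 kg·m²·rpm.
Combined I = 0.7962 + 1.602 = 2.398 kg·m².
ω_f = L / I = 995.3 / 2.398 = 415.0 rpm.

|ω_f| ≈ 415 rpm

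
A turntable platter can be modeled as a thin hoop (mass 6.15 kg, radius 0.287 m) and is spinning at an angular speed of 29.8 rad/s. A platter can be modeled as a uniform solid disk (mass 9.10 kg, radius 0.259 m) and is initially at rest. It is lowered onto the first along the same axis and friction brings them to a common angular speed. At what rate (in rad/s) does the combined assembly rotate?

No external torque acts about the common axis, so total angular momentum is conserved.
Moments of inertia: I_A = (6.15)(0.287)² = 0.5066 kg·m²; I_B = ½(9.10)(0.259)² = 0.3052 kg·m².
Taking A's sense as positive: L = (0.5066)(29.8) = 15.10 kg·m²·rad/s.
Combined I = 0.5066 + 0.3052 = 0.8118 kg·m².
ω_f = L / I = 15.10 / 0.8118 = 18.60 rad/s.

|ω_f| ≈ 18.6 rad/s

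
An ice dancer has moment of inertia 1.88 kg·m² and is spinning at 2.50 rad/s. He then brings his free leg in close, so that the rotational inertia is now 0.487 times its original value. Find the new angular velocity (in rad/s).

ω₂ ≈ 5.13 rad/s

No external torque acts about the spin axis, so angular momentum is conserved.
I₂ = 0.487 × 1.88 = 0.9156 kg·m².
ω₂ = I₁ω₁ / I₂ = (1.880)(2.50 rad/s) / (0.9156) = 5.133 rad/s.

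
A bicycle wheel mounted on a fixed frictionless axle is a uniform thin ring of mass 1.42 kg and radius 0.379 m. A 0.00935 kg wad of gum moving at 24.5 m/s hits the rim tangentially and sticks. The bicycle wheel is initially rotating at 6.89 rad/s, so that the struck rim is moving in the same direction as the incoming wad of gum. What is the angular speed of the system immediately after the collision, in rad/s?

About the axle the impulsive forces during the collision are internal, so angular momentum about that axis is conserved.
I_p = (1.42)(0.379)² = 0.2040 kg·m². Taking the sense of the wad of gum's angular momentum as positive, L_{wad} = m v R = (0.00935)(24.5)(0.379) = 0.08682 kg·m²/s.
L_i = +I_p ω_p + m v R = +(0.2040)(6.89) + 0.08682 = 1.492 kg·m²/s.
After sticking, I_f = I_p + m R² = 0.2040 + (0.00935)(0.379)² = 0.2053 kg·m².
ω_f = L_i / I_f = 1.492 / 0.2053 = 7.268 rad/s.

|ω_f| ≈ 7.27 rad/s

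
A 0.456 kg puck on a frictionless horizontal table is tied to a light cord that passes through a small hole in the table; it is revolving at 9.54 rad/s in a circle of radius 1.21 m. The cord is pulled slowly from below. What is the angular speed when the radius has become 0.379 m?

The constraining force is radial, so m r² ω about the center is conserved.
ω₂ = ω₁ (r₁/r₂)² = (9.54)(1.21/0.379)² = 97.24 rad/s.

ω₂ ≈ 97.2 rad/s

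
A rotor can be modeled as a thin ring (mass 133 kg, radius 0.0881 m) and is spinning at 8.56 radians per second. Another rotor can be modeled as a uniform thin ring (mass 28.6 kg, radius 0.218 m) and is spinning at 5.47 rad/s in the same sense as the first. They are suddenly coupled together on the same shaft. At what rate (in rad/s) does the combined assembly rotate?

|ω_f| ≈ 6.80 rad/s

The coupling torques are internal; angular momentum about the shared axis is conserved.
Moments of inertia: I_A = (133)(0.0881)² = 1.032 kg·m²; I_B = (28.6)(0.218)² = 1.359 kg·m².
Taking A's sense as positive: L = (1.032)(8.56) + (1.359)(5.47) = 16.27 kg·m²·rad/s.
Combined I = 1.032 + 1.359 = 2.391 kg·m².
ω_f = L / I = 16.27 / 2.391 = 6.804 rad/s.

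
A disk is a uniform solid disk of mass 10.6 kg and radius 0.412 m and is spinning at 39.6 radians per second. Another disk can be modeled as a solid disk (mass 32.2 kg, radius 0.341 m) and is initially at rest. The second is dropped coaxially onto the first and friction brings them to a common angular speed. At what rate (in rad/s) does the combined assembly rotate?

|ω_f| ≈ 12.9 rad/s

No external torque acts about the common axis, so total angular momentum is conserved.
Moments of inertia: I_A = ½(10.6)(0.412)² = 0.8996 kg·m²; I_B = ½(32.2)(0.341)² = 1.872 kg·m².
Taking A's sense as positive: L = (0.8996)(39.6) = 35.63 kg·m²·rad/s.
Combined I = 0.8996 + 1.872 = 2.772 kg·m².
ω_f = L / I = 35.63 / 2.772 = 12.85 rad/s.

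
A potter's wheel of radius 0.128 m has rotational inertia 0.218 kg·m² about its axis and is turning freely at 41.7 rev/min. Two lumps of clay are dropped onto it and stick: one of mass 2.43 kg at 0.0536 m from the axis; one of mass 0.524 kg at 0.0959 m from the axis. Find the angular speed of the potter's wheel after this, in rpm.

No external torque acts about the axis; L_before = L_after.
Added inertia Σmr² = (2.43)(0.0536)² + (0.524)(0.0959)² = 0.01180 kg·m²; I_f = 0.2180 + 0.01180 = 0.2298 kg·m².
ω_f = I_p ω_i / I_f = (0.2180)(41.7) / 0.2298 = 39.56 rpm.

ω_f ≈ 39.6 rpm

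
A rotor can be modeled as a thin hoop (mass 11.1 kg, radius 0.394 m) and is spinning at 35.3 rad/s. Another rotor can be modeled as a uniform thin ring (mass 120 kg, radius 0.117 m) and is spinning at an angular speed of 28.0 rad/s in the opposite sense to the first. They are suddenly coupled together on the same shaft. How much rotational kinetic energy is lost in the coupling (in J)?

ΔKE lost ≈ 1680 J

No external torque acts about the common axis, so total angular momentum is conserved.
Moments of inertia: I_A = (11.1)(0.394)² = 1.723 kg·m²; I_B = (120)(0.117)² = 1.643 kg·m².
Taking A's sense as positive: L = (1.723)(35.3) − (1.643)(28.0) = 14.83 kg·m²·rad/s.
Combined I = 1.723 + 1.643 = 3.366 kg·m².
ω_f = L / I = 14.83 / 3.366 = 4.406 rad/s.
KE_i = ½ΣIω² = 1718 J; KE_f = ½(3.366)(4.406)² = 32.68 J.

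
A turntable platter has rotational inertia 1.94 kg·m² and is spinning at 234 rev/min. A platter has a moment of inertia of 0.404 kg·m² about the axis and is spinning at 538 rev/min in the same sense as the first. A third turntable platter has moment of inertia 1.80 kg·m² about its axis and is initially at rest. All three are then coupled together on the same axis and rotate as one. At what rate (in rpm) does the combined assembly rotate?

|ω_f| ≈ 162 rpm

The coupling torques are internal; angular momentum about the shared axis is conserved.
Taking A's sense as positive: L = (1.940)(234) + (0.4040)(538) = 671.3 kg·m²·rpm.
Combined I = 1.940 + 0.4040 + 1.800 = 4.144 kg·m².
ω_f = L / I = 671.3 / 4.144 = 162.0 rpm.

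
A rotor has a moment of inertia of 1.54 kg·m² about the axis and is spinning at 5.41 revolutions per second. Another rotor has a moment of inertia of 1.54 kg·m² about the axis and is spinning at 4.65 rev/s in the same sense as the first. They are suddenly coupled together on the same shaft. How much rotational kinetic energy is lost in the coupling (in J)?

No external torque acts about the common axis, so total angular momentum is conserved.
Taking A's sense as positive: L = (1.540)(5.41) + (1.540)(4.65) = 15.49 kg·m²·rev/s.
Combined I = 1.540 + 1.540 = 3.080 kg·m².
ω_f = L / I = 15.49 / 3.080 = 5.030 rev/s.
KE_i = ½ΣIω² = 1547 J; KE_f = ½(3.080)(31.60)² = 1538 J.

ΔKE lost ≈ 8.78 J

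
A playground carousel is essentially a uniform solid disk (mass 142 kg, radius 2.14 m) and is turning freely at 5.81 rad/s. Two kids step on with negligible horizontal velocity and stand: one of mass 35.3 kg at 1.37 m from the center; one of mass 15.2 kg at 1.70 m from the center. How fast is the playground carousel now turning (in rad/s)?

ω_f ≈ 4.34 rad/s

No external torque acts about the center; L_before = L_after.
I_p = ½(142)(2.14)² = 325.2 kg·m².
Added inertia Σmr² = (35.3)(1.37)² + (15.2)(1.70)² = 110.2 kg·m²; I_f = 325.2 + 110.2 = 435.3 kg·m².
ω_f = I_p ω_i / I_f = (325.2)(5.81) / 435.3 = 4.339 rad/s.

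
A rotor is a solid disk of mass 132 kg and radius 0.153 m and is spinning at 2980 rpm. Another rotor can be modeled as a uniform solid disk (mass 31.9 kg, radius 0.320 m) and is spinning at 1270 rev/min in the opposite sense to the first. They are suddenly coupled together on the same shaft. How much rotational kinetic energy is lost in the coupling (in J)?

The coupling torques are internal; angular momentum about the shared axis is conserved.
Moments of inertia: I_A = ½(132)(0.153)² = 1.545 kg·m²; I_B = ½(31.9)(0.320)² = 1.633 kg·m².
Taking A's sense as positive: L = (1.545)(2980) − (1.633)(1270) = 2530 kg·m²·rpm.
Combined I = 1.545 + 1.633 = 3.178 kg·m².
ω_f = L / I = 2530 / 3.178 = 796.0 rpm.
KE_i = ½ΣIω² = 89670 J; KE_f = ½(3.178)(83.35)² = 11040 J.

ΔKE lost ≈ 78600 J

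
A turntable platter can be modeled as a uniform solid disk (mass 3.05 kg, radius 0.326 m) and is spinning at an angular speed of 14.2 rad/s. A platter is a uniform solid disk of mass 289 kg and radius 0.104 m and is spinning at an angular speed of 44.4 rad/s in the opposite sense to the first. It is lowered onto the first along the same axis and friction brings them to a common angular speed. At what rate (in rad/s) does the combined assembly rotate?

The coupling torques are internal; angular momentum about the shared axis is conserved.
Moments of inertia: I_A = ½(3.05)(0.326)² = 0.1621 kg·m²; I_B = ½(289)(0.104)² = 1.563 kg·m².
Taking A's sense as positive: L = (0.1621)(14.2) − (1.563)(44.4) = -67.09 kg·m²·rad/s.
Combined I = 0.1621 + 1.563 = 1.725 kg·m².
ω_f = L / I = -67.09 / 1.725 = -38.89 rad/s.

|ω_f| ≈ 38.9 rad/s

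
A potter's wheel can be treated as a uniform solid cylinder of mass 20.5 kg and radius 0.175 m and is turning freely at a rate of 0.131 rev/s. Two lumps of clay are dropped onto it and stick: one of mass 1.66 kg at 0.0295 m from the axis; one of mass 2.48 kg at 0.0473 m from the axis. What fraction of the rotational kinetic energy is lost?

No external torque acts about the axis; L_before = L_after.
I_p = ½(20.5)(0.175)² = 0.3139 kg·m².
Added inertia Σmr² = (1.66)(0.0295)² + (2.48)(0.0473)² = 0.006993 kg·m²; I_f = 0.3139 + 0.006993 = 0.3209 kg·m².
ω_f = I_p ω_i / I_f = (0.3139)(0.131) / 0.3209 = 0.1281 rev/s.
KE_i = ½(0.3139)(0.8231 rad/s)² = 0.1063 J; KE_f = ½(0.3209)(0.8052)² = 0.1040 J.
Fraction lost = 0.02179.

fraction ≈ 0.0218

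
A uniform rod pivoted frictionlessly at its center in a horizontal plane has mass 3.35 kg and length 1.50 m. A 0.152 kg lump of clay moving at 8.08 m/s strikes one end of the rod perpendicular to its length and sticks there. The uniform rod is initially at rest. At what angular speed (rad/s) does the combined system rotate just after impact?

|ω_f| ≈ 1.29 rad/s

About the pivot the impulsive forces during the collision are internal, so angular momentum about that axis is conserved.
I_p = (1/12)(3.35)(1.50)² = 0.6281 kg·m². Taking the sense of the lump of clay's angular momentum as positive, L_{lump} = m v R = (0.152)(8.08)(1.50/2) = 0.9211 kg·m²/s.
L_i = 0 + 0.9211 = 0.9211 kg·m²/s.
After sticking, I_f = I_p + m R² = 0.6281 + (0.152)(1.50/2)² = 0.7136 kg·m².
ω_f = L_i / I_f = 0.9211 / 0.7136 = 1.291 rad/s.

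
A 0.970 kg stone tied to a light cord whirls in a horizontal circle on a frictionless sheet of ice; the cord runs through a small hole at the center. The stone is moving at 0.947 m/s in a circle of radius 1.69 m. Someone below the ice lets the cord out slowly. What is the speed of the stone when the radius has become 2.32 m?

The only horizontal force on the mass is along the cord (radial), so it exerts no torque about the hole and angular momentum m v r is conserved.
v₂ = v₁ r₁ / r₂ = (0.947)(1.69) / (2.32) = 0.6898 m/s.

v₂ ≈ 0.690 m/s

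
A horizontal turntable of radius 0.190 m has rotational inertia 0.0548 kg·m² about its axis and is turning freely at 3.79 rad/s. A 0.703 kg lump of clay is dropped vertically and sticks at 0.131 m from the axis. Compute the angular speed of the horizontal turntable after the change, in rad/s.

The added mass arrives with no angular momentum about the axis, and any external torque about the axis is negligible, so the system's angular momentum is conserved.
Added inertia Σmr² = (0.703)(0.131)² = 0.01206 kg·m²; I_f = 0.05480 + 0.01206 = 0.06686 kg·m².
ω_f = I_p ω_i / I_f = (0.05480)(3.79) / 0.06686 = 3.106 rad/s.

ω_f ≈ 3.11 rad/s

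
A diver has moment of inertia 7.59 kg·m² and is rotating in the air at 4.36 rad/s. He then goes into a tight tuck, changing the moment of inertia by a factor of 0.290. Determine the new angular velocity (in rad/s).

With no external torque about the axis, L is conserved: I₁ω₁ = I₂ω₂.
I₂ = 0.290 × 7.59 = 2.201 kg·m².
ω₂ = I₁ω₁ / I₂ = (7.590)(4.36 rad/s) / (2.201) = 15.03 rad/s.

ω₂ ≈ 15.0 rad/s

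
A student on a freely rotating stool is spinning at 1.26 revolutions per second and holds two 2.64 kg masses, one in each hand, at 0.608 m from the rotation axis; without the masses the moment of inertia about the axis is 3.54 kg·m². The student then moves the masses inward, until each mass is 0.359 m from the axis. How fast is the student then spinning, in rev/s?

ω₂ ≈ 1.64 rev/s

Angular momentum about the spin axis is conserved since the torque about it is zero.
I₁ = 3.54 + 2(2.64)(0.608)² = 5.492 kg·m²; I₂ = 3.54 + 2(2.64)(0.359)² = 4.220 kg·m².
ω₂ = I₁ω₁ / I₂ = (5.492)(1.26 rev/s) / (4.220) = 1.640 rev/s.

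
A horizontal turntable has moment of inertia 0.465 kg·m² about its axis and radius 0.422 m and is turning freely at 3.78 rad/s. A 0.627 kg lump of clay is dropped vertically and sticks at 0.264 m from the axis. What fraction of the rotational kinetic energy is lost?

No external torque acts about the axis; L_before = L_after.
Added inertia Σmr² = (0.627)(0.264)² = 0.04370 kg·m²; I_f = 0.4650 + 0.04370 = 0.5087 kg·m².
ω_f = I_p ω_i / I_f = (0.4650)(3.78) / 0.5087 = 3.455 rad/s.
KE_i = ½(0.4650)(3.780 rad/s)² = 3.322 J; KE_f = ½(0.5087)(3.455)² = 3.037 J.
Fraction lost = 0.08590.

fraction ≈ 0.0859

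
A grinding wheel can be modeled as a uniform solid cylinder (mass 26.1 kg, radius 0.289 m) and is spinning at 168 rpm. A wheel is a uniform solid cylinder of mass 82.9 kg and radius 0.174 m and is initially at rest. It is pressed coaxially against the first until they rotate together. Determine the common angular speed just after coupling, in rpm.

|ω_f| ≈ 78.1 rpm

No external torque acts about the common axis, so total angular momentum is conserved.
Moments of inertia: I_A = ½(26.1)(0.289)² = 1.090 kg·m²; I_B = ½(82.9)(0.174)² = 1.255 kg·m².
Taking A's sense as positive: L = (1.090)(168) = 183.1 kg·m²·rpm.
Combined I = 1.090 + 1.255 = 2.345 kg·m².
ω_f = L / I = 183.1 / 2.345 = 78.09 rpm.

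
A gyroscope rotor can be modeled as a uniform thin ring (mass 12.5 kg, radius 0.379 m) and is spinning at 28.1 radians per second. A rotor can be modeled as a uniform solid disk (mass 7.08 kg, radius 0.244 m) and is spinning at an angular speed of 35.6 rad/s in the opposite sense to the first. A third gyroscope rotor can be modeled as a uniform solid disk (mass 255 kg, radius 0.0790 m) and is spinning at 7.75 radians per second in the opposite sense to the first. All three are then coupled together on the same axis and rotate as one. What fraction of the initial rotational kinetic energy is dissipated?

The coupling torques are internal; angular momentum about the shared axis is conserved.
Moments of inertia: I_A = (12.5)(0.379)² = 1.796 kg·m²; I_B = ½(7.08)(0.244)² = 0.2108 kg·m²; I_C = ½(255)(0.0790)² = 0.7957 kg·m².
Taking A's sense as positive: L = (1.796)(28.1) − (0.2108)(35.6) − (0.7957)(7.75) = 36.78 kg·m²·rad/s.
Combined I = 1.796 + 0.2108 + 0.7957 = 2.802 kg·m².
ω_f = L / I = 36.78 / 2.802 = 13.13 rad/s.
KE_i = ½ΣIω² = 866.3 J; KE_f = ½(2.802)(13.13)² = 241.4 J.
Fraction dissipated = (KE_i − KE_f)/KE_i = 0.7213.

fraction ≈ 0.721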